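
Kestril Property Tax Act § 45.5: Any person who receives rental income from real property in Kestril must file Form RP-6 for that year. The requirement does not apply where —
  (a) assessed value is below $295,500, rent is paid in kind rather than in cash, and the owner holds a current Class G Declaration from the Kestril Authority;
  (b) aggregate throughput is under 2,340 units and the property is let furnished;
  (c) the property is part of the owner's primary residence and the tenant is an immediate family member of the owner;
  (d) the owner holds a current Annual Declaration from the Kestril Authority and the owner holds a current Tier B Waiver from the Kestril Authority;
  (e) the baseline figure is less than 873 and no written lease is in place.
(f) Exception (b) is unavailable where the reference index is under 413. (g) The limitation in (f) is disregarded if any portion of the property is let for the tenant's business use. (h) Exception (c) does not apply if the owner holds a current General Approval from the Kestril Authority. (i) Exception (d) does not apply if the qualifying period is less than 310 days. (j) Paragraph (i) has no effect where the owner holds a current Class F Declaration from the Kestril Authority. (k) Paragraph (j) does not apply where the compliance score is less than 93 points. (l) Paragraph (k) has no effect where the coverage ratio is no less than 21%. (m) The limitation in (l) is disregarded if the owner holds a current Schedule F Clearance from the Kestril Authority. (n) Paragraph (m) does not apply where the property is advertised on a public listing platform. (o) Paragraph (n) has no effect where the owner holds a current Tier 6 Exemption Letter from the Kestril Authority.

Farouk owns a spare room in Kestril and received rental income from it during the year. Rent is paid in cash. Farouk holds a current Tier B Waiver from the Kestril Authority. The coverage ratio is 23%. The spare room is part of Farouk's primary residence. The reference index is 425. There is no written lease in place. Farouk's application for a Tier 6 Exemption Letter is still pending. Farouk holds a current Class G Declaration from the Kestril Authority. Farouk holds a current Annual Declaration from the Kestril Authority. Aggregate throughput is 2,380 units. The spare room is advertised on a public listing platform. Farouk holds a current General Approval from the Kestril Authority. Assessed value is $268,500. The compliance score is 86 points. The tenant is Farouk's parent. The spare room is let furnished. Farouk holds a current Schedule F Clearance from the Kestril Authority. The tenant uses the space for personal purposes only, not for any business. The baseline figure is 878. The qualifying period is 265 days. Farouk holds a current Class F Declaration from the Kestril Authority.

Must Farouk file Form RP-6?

No — exception (d) applies; Farouk is not required to file Form RP-6.

Exception (a) fails — rent is paid in cash.
Exception (b) fails — aggregate throughput is 2,380 units, not under 2,340 units.
Exception (c)'s conditions are all satisfied: the spare room is part of the primary residence; the tenant is an immediate family member. But applying paragraph (h): (h) operates against (c): a current General Approval is held. So (c) is unavailable.
Exception (d) is satisfied on its face — a current Annual Declaration is held; a current Tier B Waiver is held. Considering the limiting provisions: (i) would limit (d) — the qualifying period is 265 days, less than the 310 days limit — but (j) sets (i) aside: (j) operates against (i): a current Class F Declaration is held. (k) would limit (j) — the compliance score is 86 points, less than the 93 points limit — but (l) sets (k) aside: (l) applies — the coverage ratio is 23%, meeting the 21% threshold. (m) applies (a current Schedule F Clearance is held), but yields to (n): (n) is engaged — the property is publicly advertised. (o) is not triggered (there is no Tier 6 Exemption Letter in force), so (n) stands. So (d) applies.
Exception (e) requires that the baseline figure is less than 873; but the baseline figure is 878, not less than 873, so (e) is unavailable.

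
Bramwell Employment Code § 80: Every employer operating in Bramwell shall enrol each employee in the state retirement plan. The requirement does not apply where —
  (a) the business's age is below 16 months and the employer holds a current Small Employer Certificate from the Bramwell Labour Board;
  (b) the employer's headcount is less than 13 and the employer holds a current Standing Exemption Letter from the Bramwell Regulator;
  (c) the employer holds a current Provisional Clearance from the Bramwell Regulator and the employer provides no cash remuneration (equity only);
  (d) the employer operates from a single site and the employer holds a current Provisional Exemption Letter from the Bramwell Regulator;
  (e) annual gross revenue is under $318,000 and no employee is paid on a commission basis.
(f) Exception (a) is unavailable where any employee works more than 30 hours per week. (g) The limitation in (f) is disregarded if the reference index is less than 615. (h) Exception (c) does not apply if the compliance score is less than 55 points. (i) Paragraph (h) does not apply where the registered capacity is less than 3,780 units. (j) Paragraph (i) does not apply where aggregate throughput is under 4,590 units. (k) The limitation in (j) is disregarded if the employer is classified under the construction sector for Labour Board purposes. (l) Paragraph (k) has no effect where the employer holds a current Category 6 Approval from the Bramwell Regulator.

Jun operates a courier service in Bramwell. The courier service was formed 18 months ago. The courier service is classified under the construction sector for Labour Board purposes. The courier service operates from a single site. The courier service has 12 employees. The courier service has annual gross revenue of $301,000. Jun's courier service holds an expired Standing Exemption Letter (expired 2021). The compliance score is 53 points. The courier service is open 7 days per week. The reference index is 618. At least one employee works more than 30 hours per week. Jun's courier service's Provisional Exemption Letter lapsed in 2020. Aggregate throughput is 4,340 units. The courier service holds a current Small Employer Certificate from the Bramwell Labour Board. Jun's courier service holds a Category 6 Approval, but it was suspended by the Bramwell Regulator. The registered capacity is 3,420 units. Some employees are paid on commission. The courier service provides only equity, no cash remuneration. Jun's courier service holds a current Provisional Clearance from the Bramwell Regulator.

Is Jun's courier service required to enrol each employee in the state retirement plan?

No — exception (c) applies; Jun's courier service is not required to enrol each employee in the state retirement plan.

Exception (a) fails — the business's age is 18 months, not below 16 months.
Exception (b) requires that the employer holds a current Standing Exemption Letter from the Bramwell Regulator; but there is no Standing Exemption Letter in force, so (b) is unavailable.
Exception (c) is satisfied on its face — a current Provisional Clearance is held; remuneration is equity-only. As to paragraphs (h)–(l): (h) would limit (c) — the compliance score is 53 points, less than the 55 points limit — but (i) sets (h) aside: (i) operates against (h): the registered capacity is 3,420 units, less than the 3,780 units limit. (j) applies (aggregate throughput is 4,340 units, under the 4,590 units limit), but yields to (k): (k) is triggered — the courier service is classified under the construction sector. (l), which would lift (k), is not triggered — there is no Category 6 Approval in force. So (c) applies.
Exception (d) fails — no current Provisional Exemption Letter is held.
Exception (e) requires that no employee is paid on a commission basis; but some employees are paid on commission, so (e) is unavailable.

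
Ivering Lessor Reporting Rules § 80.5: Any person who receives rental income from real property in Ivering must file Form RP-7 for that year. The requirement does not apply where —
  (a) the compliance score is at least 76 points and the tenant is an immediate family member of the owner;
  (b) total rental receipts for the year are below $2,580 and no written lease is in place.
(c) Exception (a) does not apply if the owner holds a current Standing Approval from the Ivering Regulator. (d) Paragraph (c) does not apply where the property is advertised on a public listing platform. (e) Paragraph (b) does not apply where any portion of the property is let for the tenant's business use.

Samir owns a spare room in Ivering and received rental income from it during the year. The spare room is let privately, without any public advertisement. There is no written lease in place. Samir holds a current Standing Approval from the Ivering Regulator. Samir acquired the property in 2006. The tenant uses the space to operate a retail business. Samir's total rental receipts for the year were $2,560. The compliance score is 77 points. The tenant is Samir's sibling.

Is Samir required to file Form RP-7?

Exception (a)'s conditions are all satisfied: the compliance score is 77 points, meeting the 76 points threshold; the tenant is an immediate family member. But applying paragraphs (c)–(d): (c) operates — a current Standing Approval is held. (d), which would lift (c), is not engaged — the property is let privately without advertisement. So (a) is unavailable.
All of (b)'s requirements are met (total rental receipts for the year are $2,560, below the $2,580 limit; there is no written lease). But applying paragraph (e): (e) is triggered — the space is let for business use. (b) is therefore removed.
No exception displaces § 80.5.

Yes — Samir must file Form RP-7.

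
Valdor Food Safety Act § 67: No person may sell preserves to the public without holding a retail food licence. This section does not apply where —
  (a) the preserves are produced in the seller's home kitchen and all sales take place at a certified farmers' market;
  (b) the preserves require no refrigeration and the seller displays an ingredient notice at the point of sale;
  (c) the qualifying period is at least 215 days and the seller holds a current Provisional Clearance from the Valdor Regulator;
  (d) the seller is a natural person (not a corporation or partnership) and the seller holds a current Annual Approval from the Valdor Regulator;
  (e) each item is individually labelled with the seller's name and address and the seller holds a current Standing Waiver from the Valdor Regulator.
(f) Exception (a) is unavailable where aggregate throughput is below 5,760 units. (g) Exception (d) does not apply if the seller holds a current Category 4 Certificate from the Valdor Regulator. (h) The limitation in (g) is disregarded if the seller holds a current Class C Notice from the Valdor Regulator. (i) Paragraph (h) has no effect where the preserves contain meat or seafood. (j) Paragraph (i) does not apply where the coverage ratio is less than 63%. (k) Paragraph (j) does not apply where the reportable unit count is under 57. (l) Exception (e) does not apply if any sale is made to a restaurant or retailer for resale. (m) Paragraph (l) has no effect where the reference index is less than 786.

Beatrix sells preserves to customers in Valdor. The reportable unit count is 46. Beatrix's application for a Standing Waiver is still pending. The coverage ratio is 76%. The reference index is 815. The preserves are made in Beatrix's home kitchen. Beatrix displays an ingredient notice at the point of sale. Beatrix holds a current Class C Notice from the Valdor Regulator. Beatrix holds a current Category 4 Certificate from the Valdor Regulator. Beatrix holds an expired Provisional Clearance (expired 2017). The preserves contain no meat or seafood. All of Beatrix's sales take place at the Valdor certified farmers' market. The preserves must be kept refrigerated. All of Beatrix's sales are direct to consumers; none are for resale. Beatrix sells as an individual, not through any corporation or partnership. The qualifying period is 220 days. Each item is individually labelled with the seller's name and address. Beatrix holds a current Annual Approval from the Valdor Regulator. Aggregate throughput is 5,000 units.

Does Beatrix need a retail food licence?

Exception (a): the preserves are home-kitchen produced; all sales are at a certified farmers' market — every condition holds. But applying paragraph (f): (f) operates against (a): aggregate throughput is 5,000 units, below the 5,760 units limit. (a) is therefore removed.
Exception (b) fails — the preserves require refrigeration.
Exception (c) fails — the Provisional Clearance is not current.
Exception (d)'s conditions are all satisfied: the seller is a natural person; a current Annual Approval is held. As to paragraphs (g)–(k): (g) is triggered (a current Category 4 Certificate is held), but is displaced by (h): (h) operates against (g): a current Class C Notice is held. (i), which would lift (h), is not engaged — the preserves contain no meat or seafood. Exception (d) stands.
Exception (e) fails — there is no Standing Waiver in force.

No — exception (d) applies; Beatrix is not required to hold a retail food licence.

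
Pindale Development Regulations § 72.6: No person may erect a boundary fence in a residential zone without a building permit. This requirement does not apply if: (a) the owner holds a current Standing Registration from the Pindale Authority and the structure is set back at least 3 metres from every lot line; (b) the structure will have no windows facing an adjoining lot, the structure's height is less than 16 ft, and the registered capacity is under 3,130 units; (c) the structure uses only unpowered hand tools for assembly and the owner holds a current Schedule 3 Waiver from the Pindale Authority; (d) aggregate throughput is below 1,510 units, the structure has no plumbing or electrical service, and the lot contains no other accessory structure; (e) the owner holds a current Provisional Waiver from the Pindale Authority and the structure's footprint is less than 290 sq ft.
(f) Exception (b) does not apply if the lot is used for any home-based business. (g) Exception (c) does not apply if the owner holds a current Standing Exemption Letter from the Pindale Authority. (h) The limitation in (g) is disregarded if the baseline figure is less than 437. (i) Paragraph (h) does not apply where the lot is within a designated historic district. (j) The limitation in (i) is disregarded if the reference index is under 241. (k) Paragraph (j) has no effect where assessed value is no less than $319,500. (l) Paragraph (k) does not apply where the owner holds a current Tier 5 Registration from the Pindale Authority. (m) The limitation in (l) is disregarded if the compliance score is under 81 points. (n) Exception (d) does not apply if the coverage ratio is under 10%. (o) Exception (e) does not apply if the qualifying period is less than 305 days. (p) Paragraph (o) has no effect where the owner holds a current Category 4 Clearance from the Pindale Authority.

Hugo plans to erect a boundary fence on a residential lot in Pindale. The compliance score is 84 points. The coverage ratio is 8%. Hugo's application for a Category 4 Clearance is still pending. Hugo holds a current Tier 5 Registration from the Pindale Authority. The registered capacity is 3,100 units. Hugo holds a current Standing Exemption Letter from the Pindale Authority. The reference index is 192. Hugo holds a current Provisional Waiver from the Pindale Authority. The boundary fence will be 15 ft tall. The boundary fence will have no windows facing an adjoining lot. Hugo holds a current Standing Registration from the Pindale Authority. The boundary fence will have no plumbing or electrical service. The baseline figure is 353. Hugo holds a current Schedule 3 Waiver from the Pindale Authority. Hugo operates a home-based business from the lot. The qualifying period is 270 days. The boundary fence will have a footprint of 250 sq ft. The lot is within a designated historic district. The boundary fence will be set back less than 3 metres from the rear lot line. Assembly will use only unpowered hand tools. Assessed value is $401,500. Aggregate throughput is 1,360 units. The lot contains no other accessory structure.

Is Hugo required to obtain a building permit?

No — exception (c) applies; Hugo does not need a building permit.

Exception (a) fails — the rear setback is under 3 m.
Exception (b) is satisfied on its face — no windows face an adjoining lot; the structure's height is 15 ft, less than the 16 ft limit; the registered capacity is 3,100 units, under the 3,130 units limit. However, paragraph (f) must be considered: (f) operates against (b): a home-based business operates on the lot. (b) is therefore removed.
Exception (c): assembly uses only hand tools; a current Schedule 3 Waiver is held — every condition holds. Considering the limiting provisions: (g) would limit (c) — a current Standing Exemption Letter is held — but (h) sets (g) aside: (h) operates — the baseline figure is 353, less than the 437 limit. (i) is engaged (the lot is in a historic district), but is set aside by (j): (j) operates against (i): the reference index is 192, under the 241 limit. (k) is triggered (assessed value is $401,500, meeting the $319,500 threshold), but is overridden by (l): (l) is engaged — a current Tier 5 Registration is held. (m) is not triggered (the compliance score is 84 points, not under 81 points), so (l) stands. (c) remains available.
Exception (d)'s conditions are all satisfied: aggregate throughput is 1,360 units, below the 1,510 units limit; there is no plumbing or electrical service; the lot has no other accessory structure. But: (n) applies — the coverage ratio is 8%, under the 10% limit. So (d) is unavailable.
Exception (e): a current Provisional Waiver is held; the structure's footprint is 250 sq ft, less than the 290 sq ft limit — every condition holds. But applying paragraphs (o)–(p): (o) applies — the qualifying period is 270 days, less than the 305 days limit. (p) is not engaged (no current Category 4 Clearance is held), so (o) stands. Exception (e) does not apply.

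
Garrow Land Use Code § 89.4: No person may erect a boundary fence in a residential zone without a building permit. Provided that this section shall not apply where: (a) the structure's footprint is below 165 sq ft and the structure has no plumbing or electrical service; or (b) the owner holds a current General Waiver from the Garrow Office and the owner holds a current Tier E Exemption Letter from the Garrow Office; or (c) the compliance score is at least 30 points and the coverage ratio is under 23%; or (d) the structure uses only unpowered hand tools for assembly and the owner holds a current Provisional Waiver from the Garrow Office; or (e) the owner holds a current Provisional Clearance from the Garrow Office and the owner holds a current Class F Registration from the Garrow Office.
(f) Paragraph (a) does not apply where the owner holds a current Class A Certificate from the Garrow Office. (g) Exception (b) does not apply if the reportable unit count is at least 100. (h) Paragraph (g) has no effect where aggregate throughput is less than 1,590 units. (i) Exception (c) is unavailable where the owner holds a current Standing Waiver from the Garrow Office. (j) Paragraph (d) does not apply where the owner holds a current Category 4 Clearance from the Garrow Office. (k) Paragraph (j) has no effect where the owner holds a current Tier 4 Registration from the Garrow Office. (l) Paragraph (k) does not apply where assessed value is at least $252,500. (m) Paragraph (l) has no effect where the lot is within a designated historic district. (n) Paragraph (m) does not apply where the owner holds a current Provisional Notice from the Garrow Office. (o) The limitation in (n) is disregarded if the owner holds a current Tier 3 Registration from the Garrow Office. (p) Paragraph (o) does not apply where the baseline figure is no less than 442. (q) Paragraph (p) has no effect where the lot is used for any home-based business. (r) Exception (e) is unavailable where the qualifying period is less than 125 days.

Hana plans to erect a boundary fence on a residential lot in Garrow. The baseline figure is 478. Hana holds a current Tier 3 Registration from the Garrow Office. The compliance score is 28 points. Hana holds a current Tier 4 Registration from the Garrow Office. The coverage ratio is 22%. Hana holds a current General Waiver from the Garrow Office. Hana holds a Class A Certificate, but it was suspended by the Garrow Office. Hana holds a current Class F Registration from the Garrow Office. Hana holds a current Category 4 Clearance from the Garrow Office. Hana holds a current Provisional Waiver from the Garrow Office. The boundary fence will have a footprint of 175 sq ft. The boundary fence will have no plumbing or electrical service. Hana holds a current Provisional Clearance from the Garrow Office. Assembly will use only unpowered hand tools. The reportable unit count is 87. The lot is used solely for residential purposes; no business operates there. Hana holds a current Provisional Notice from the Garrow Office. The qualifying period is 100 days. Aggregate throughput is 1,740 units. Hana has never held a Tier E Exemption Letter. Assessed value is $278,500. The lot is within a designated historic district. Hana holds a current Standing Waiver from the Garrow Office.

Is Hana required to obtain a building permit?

Exception (a) requires that the structure's footprint is below 165 sq ft; but the structure's footprint is 175 sq ft, not below 165 sq ft, so (a) is unavailable.
Exception (b) fails — no current Tier E Exemption Letter is held.
Exception (c) requires that the compliance score is at least 30 points; but the compliance score is 28 points, short of 30 points, so (c) is unavailable.
Exception (d)'s conditions are all satisfied: assembly uses only hand tools; a current Provisional Waiver is held. But: (j) operates against (d): a current Category 4 Clearance is held. (k) would limit (j) — a current Tier 4 Registration is held — but (l) sets (k) aside: (l) operates — assessed value is $278,500, meeting the $252,500 threshold. (m) would limit (l) — the lot is in a historic district — but (n) sets (m) aside: (n) operates against (m): a current Provisional Notice is held. (o) would limit (n) — a current Tier 3 Registration is held — but (p) sets (o) aside: (p) operates against (o): the baseline figure is 478, meeting the 442 threshold. (q) does not operate here (the lot is solely residential), so (p) stands. (d) is therefore removed.
Exception (e) is satisfied on its face — a current Provisional Clearance is held; a current Class F Registration is held. However, paragraph (r) must be considered: (r) operates against (e): the qualifying period is 100 days, less than the 125 days limit. So (e) is unavailable.
Every exception is unavailable, so the rule governs.

Yes — Hana must obtain a building permit.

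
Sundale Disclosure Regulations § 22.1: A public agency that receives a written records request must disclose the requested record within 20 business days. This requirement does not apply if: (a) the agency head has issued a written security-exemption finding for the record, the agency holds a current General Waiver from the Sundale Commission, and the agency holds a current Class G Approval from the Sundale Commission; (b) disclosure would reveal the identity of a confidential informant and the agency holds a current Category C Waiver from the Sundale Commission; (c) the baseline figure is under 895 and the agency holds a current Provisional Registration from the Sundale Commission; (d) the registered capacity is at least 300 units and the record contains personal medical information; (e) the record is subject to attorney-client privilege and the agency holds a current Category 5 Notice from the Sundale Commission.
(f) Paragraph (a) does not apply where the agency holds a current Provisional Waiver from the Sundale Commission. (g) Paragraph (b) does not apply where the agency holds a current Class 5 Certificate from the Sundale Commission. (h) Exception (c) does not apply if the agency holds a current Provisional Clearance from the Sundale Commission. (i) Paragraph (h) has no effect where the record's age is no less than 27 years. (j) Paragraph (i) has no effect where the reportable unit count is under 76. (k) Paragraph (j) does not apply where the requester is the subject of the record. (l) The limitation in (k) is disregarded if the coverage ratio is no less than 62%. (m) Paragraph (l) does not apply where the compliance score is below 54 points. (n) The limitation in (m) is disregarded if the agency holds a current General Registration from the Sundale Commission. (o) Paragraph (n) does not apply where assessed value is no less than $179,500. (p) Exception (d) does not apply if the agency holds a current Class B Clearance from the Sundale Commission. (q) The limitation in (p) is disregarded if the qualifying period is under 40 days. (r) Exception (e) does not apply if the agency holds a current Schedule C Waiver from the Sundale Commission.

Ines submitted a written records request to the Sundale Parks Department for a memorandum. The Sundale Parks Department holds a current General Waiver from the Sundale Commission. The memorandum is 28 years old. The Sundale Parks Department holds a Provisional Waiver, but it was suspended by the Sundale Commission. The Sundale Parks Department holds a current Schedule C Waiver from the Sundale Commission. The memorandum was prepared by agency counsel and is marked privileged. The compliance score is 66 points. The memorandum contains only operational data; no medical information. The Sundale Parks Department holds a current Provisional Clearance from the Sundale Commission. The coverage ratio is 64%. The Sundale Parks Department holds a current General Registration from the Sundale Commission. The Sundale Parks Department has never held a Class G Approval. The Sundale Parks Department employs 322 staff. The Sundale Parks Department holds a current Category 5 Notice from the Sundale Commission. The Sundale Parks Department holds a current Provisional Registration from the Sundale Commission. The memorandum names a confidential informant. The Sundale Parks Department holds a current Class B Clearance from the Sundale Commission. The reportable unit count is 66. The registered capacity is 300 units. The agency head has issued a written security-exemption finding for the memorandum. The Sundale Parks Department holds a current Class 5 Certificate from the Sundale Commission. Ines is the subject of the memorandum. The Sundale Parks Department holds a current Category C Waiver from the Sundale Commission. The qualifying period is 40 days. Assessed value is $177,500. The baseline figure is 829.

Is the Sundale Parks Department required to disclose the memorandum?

Yes — the Sundale Parks Department must disclose the memorandum.

Exception (a) fails — no current Class G Approval is held.
All of (b)'s requirements are met (the memorandum names a confidential informant; a current Category C Waiver is held). But: (g) operates against (b): a current Class 5 Certificate is held. (b) is therefore removed.
Exception (c): the baseline figure is 829, under the 895 limit; a current Provisional Registration is held — every condition holds. But applying paragraphs (h)–(o): (h) operates against (c): a current Provisional Clearance is held. (i) would limit (h) — the record's age is 28 years, meeting the 27 years threshold — but (j) sets (i) aside: (j) operates — the reportable unit count is 66, under the 76 limit. (k) applies (Ines is the subject of the memorandum), but is set aside by (l): (l) applies — the coverage ratio is 64%, meeting the 62% threshold. (m), which would lift (l), does not operate here — the compliance score is 66 points, not below 54 points. So (c) is unavailable.
Exception (d) requires that the record contains personal medical information; but the memorandum contains only operational data, so (d) is unavailable.
All of (e)'s requirements are met (the memorandum is privileged; a current Category 5 Notice is held). But applying paragraph (r): (r) is triggered — a current Schedule C Waiver is held. (e) is therefore removed.
No exception displaces § 22.1.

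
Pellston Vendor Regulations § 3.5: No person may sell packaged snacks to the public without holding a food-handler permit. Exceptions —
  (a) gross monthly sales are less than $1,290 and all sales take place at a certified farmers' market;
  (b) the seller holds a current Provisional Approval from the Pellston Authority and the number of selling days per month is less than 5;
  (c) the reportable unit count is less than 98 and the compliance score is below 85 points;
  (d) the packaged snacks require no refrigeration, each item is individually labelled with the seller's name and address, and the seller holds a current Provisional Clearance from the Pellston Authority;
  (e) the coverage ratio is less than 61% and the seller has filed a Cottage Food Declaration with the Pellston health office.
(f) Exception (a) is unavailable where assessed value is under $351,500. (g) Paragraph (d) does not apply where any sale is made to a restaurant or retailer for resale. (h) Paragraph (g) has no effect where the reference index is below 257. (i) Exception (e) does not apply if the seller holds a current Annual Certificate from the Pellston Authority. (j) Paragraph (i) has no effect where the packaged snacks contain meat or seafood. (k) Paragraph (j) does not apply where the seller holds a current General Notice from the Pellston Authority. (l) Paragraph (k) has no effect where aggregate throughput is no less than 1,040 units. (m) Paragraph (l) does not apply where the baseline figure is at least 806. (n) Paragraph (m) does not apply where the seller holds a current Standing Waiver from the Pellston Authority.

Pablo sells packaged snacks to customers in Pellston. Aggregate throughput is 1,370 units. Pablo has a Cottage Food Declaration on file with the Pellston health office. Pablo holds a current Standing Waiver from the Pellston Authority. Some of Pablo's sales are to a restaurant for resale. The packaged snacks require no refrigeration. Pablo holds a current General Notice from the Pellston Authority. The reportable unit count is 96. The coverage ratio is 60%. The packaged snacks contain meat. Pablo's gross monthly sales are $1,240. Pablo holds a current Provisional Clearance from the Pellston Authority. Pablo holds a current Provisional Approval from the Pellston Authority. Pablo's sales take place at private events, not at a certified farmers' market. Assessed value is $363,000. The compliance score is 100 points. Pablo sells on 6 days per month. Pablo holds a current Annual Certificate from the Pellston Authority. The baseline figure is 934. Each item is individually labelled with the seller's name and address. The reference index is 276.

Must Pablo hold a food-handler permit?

No — exception (e) applies; Pablo is not required to hold a food-handler permit.

Exception (a) fails — sales are at private events, not a certified farmers' market.
Exception (b) fails — the number of selling days per month is 6, not less than 5.
Exception (c) requires that the compliance score is below 85 points; but the compliance score is 100 points, not below 85 points, so (c) is unavailable.
Exception (d) is satisfied on its face — the packaged snacks are shelf-stable; items are individually labelled; a current Provisional Clearance is held. Turning to paragraphs (g)–(h): (g) is triggered — some sales are to a restaurant for resale. (h) is inapplicable (the reference index is 276, not below 257), so (g) stands. Exception (d) does not apply.
All of (e)'s requirements are met (the coverage ratio is 60%, less than the 61% limit; a Cottage Food Declaration is on file). Considering the limiting provisions: (i) would limit (e) — a current Annual Certificate is held — but (j) sets (i) aside: (j) operates against (i): the packaged snacks contain meat. (k) would limit (j) — a current General Notice is held — but (l) sets (k) aside: (l) operates — aggregate throughput is 1,370 units, meeting the 1,040 units threshold. (m) would limit (l) — the baseline figure is 934, meeting the 806 threshold — but (n) sets (m) aside: (n) operates — a current Standing Waiver is held. So (e) applies.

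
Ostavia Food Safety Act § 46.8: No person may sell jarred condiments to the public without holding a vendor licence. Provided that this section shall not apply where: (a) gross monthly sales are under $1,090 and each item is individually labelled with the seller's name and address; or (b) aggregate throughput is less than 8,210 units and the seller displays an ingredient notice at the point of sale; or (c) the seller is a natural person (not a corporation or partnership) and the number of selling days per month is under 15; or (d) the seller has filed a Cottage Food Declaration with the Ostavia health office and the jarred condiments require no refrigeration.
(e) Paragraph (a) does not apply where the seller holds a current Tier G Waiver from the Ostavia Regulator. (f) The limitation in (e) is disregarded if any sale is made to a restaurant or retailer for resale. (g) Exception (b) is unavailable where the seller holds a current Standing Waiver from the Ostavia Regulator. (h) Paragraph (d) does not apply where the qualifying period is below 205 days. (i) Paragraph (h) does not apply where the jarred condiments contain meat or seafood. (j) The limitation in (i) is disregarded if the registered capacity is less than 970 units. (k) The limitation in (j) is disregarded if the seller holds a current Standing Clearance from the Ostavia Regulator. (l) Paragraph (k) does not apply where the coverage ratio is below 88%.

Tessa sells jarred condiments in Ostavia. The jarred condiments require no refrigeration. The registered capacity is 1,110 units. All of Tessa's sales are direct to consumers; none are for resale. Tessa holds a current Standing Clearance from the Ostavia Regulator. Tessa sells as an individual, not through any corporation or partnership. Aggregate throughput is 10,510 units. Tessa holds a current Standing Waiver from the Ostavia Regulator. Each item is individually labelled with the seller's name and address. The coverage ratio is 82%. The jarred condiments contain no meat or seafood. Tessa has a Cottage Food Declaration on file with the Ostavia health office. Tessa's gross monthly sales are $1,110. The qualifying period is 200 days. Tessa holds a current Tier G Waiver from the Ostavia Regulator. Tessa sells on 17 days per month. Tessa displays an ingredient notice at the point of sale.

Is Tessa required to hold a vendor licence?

Yes — Tessa must hold a vendor licence.

Exception (a) does not apply: gross monthly sales are $1,110, not under $1,090.
Exception (b) fails — aggregate throughput is 10,510 units, not less than 8,210 units.
Exception (c) does not apply: the number of selling days per month is 17, not under 15.
All of (d)'s requirements are met (a Cottage Food Declaration is on file; the jarred condiments are shelf-stable). Turning to paragraphs (h)–(l): (h) is engaged — the qualifying period is 200 days, below the 205 days limit. (i), which would lift (h), is not engaged — the jarred condiments contain no meat or seafood. (d) is therefore removed.
None of the exceptions is available; § 46.8 applies in full.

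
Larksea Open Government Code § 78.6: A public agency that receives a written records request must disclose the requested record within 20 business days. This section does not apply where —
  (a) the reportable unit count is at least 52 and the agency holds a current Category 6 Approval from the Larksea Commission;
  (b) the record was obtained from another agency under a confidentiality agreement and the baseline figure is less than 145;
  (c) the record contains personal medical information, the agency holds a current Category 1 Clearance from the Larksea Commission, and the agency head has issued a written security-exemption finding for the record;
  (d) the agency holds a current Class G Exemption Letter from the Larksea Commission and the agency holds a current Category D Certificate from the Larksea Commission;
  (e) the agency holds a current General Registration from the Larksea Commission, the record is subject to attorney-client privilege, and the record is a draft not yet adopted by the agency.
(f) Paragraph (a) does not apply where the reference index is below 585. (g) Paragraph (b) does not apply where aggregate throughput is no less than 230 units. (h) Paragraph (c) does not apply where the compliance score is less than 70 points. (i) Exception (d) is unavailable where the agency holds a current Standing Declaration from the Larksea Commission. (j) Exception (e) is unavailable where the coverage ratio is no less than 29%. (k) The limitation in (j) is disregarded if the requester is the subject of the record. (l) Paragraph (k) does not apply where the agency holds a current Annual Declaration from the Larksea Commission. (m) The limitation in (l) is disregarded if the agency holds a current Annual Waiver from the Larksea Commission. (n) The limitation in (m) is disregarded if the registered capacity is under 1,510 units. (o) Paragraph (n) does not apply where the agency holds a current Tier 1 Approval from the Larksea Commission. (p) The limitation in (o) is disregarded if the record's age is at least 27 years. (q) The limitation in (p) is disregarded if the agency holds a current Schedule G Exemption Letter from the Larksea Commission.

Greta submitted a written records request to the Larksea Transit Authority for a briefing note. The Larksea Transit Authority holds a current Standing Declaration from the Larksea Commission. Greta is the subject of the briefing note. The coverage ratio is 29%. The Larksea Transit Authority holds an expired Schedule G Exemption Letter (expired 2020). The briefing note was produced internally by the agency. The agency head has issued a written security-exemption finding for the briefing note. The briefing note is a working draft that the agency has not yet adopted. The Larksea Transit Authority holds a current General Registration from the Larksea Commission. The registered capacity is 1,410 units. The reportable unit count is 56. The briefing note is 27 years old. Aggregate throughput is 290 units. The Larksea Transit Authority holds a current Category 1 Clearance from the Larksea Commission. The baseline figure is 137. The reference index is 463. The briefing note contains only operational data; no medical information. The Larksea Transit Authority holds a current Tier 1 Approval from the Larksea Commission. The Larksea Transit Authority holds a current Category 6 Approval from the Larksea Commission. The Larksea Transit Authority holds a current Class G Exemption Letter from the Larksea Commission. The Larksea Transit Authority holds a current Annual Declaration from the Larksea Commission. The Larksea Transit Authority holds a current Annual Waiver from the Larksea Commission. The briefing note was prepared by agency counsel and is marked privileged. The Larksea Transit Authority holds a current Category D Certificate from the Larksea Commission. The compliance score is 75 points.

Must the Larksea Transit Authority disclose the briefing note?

Yes — the Larksea Transit Authority must disclose the briefing note.

All of (a)'s requirements are met (the reportable unit count is 56, meeting the 52 threshold; a current Category 6 Approval is held). However, paragraph (f) must be considered: (f) is triggered — the reference index is 463, below the 585 limit. (a) is therefore removed.
Exception (b) does not apply: the briefing note was produced internally.
Exception (c) does not apply: the briefing note contains only operational data.
Exception (d) is satisfied on its face — a current Class G Exemption Letter is held; a current Category D Certificate is held. But applying paragraph (i): (i) operates against (d): a current Standing Declaration is held. Exception (d) does not apply.
All of (e)'s requirements are met (a current General Registration is held; the briefing note is privileged; the briefing note is an unadopted draft). However, paragraphs (j)–(q) must be considered: (j) applies — the coverage ratio is 29%, meeting the 29% threshold. (k) would limit (j) — Greta is the subject of the briefing note — but (l) sets (k) aside: (l) operates — a current Annual Declaration is held. (m) operates (a current Annual Waiver is held), but is overridden by (n): (n) operates against (m): the registered capacity is 1,410 units, under the 1,510 units limit. (o) operates (a current Tier 1 Approval is held), but yields to (p): (p) operates against (o): the record's age is 27 years, meeting the 27 years threshold. (q) does not operate here (there is no Schedule G Exemption Letter in force), so (p) stands. Exception (e) does not apply.
No exception applies. The general rule governs.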